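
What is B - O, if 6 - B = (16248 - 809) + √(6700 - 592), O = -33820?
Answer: 18387 - 2*√1527 ≈ 18309.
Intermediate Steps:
B = -15433 - 2*√1527 (B = 6 - ((16248 - 809) + √(6700 - 592)) = 6 - (15439 + √6108) = 6 - (15439 + 2*√1527) = 6 + (-15439 - 2*√1527) = -15433 - 2*√1527 ≈ -15511.)
B - O = (-15433 - 2*√1527) - 1*(-33820) = (-15433 - 2*√1527) + 33820 = 18387 - 2*√1527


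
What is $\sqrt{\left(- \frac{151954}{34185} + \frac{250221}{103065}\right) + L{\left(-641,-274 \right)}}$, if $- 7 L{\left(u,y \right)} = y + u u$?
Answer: $\frac{i \sqrt{6343228862281658658486}}{328839189} \approx 242.2 i$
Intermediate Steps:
$L{\left(u,y \right)} = - \frac{y}{7} - \frac{u^{2}}{7}$ ($L{\left(u,y \right)} = - \frac{y + u u}{7} = - \frac{y + u^{2}}{7} = - \frac{y}{7} - \frac{u^{2}}{7}$)
$\sqrt{\left(- \frac{151954}{34185} + \frac{250221}{103065}\right) + L{\left(-641,-274 \right)}} = \sqrt{\left(- \frac{151954}{34185} + \frac{250221}{103065}\right) - \left(- \frac{274}{7} + \frac{\left(-641\right)^{2}}{7}\right)} = \sqrt{\left(\left(-151954\right) \frac{1}{34185} + 250221 \cdot \frac{1}{103065}\right) + \left(\frac{274}{7} - \frac{410881}{7}\right)} = \sqrt{\left(- \frac{151954}{34185} + \frac{83407}{34355}\right) + \left(\frac{274}{7} - \frac{410881}{7}\right)} = \sqrt{- \frac{94764455}{46977027} - \frac{410607}{7}} = \sqrt{- \frac{19289759476574}{328839189}} = \frac{i \sqrt{6343228862281658658486}}{328839189}$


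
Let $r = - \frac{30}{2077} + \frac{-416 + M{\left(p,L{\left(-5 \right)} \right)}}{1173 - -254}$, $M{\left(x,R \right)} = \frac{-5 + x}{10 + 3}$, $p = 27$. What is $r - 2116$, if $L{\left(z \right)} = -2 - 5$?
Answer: $- \frac{81542126784}{38530427} \approx -2116.3$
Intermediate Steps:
$L{\left(z \right)} = -7$ ($L{\left(z \right)} = -2 - 5 = -7$)
$M{\left(x,R \right)} = - \frac{5}{13} + \frac{x}{13}$ ($M{\left(x,R \right)} = \frac{-5 + x}{13} = \left(-5 + x\right) \frac{1}{13} = - \frac{5}{13} + \frac{x}{13}$)
$r = - \frac{11743252}{38530427}$ ($r = - \frac{30}{2077} + \frac{-416 + \left(- \frac{5}{13} + \frac{1}{13} \cdot 27\right)}{1173 - -254} = \left(-30\right) \frac{1}{2077} + \frac{-416 + \left(- \frac{5}{13} + \frac{27}{13}\right)}{1173 + 254} = - \frac{30}{2077} + \frac{-416 + \frac{22}{13}}{1427} = - \frac{30}{2077} - \frac{5386}{18551} = - \frac{11743252}{38530427} \approx -0.30478$)
$r - 2116 = - \frac{11743252}{38530427} - 2116 = - \frac{81542126784}{38530427}$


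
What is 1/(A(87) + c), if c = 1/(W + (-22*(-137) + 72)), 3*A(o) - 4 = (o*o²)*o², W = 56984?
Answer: 180210/299401447304773 ≈ 6.0190e-10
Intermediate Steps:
A(o) = 4/3 + o⁵/3 (A(o) = 4/3 + ((o*o²)*o²)/3 = 4/3 + (o³*o²)/3 = 4/3 + o⁵/3)
c = 1/60070 (c = 1/(56984 + (-22*(-137) + 72)) = 1/(56984 + (3014 + 72)) = 1/(56984 + 3086) = 1/60070 ≈ 1.6647e-5)
1/(A(87) + c) = 1/((4/3 + (⅓)*87⁵) + 1/60070) = 1/((4/3 + (⅓)*4984209207) + 1/60070) = 1/((4/3 + 1661403069) + 1/60070) = 1/(4984209211/3 + 1/60070) = 1/(299401447304773/180210) = 180210/299401447304773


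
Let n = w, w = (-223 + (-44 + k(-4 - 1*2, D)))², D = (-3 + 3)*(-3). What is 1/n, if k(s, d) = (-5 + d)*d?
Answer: 1/71289 ≈ 1.4027e-5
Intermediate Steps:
D = 0 (D = 0*(-3) = 0)
k(s, d) = d*(-5 + d)
w = 71289 (w = (-223 + (-44 + 0*(-5 + 0)))² = (-223 + (-44 + 0*(-5)))² = (-223 + (-44 + 0))² = (-223 - 44)² = (-267)² = 71289)
n = 71289
1/n = 1/71289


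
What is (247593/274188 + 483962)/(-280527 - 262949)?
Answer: -44232273483/49671532496 ≈ -0.89050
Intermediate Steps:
(247593/274188 + 483962)/(-280527 - 262949) = (247593*(1/274188) + 483962)/(-543476) = (82531/91396 + 483962)*(-1/543476) = (44232273483/91396)*(-1/543476) = -44232273483/49671532496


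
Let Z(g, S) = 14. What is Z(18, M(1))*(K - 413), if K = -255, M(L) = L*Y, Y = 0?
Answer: -9352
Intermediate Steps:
M(L) = 0 (M(L) = L*0 = 0)
Z(18, M(1))*(K - 413) = 14*(-255 - 413) = 14*(-668) = -9352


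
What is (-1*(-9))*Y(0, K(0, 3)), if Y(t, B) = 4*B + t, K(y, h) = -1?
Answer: -36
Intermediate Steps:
Y(t, B) = t + 4*B
(-1*(-9))*Y(0, K(0, 3)) = (-1*(-9))*(0 + 4*(-1)) = 9*(0 - 4) = 9*(-4) = -36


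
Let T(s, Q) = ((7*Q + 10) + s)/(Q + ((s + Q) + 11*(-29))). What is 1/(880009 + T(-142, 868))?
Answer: 1275/1122017419 ≈ 1.1363e-6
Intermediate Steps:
T(s, Q) = (10 + s + 7*Q)/(-319 + s + 2*Q) (T(s, Q) = ((10 + 7*Q) + s)/(Q + ((Q + s) - 319)) = (10 + s + 7*Q)/(Q + (-319 + Q + s)) = (10 + s + 7*Q)/(-319 + s + 2*Q))
1/(880009 + T(-142, 868)) = 1/(880009 + (10 - 142 + 7*868)/(-319 - 142 + 2*868)) = 1/(880009 + (10 - 142 + 6076)/(-319 - 142 + 1736)) = 1/(880009 + 5944/1275) = 1/(1122017419/1275) = 1275/1122017419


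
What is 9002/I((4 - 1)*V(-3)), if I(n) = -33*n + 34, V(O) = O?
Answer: 9002/331 ≈ 27.196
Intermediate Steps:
I(n) = 34 - 33*n
9002/I((4 - 1)*V(-3)) = 9002/(34 - 33*(4 - 1)*(-3)) = 9002/(34 - 99*(-3)) = 9002/(34 - 33*(-9)) = 9002/(34 + 297) = 9002/331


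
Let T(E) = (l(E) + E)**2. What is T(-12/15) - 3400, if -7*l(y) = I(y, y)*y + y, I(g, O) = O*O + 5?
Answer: -2603123704/765625 ≈ -3400.0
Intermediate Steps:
I(g, O) = 5 + O**2 (I(g, O) = O**2 + 5 = 5 + O**2)
l(y) = -y/7 - y*(5 + y**2)/7 (l(y) = -((5 + y**2)*y + y)/7 = -(y*(5 + y**2) + y)/7 = -(y + y*(5 + y**2))/7 = -y/7 - y*(5 + y**2)/7)
T(E) = (E - E*(6 + E**2)/7)**2 (T(E) = (-E*(6 + E**2)/7 + E)**2 = (E - E*(6 + E**2)/7)**2)
T(-12/15) - 3400 = (-12/15)**2*(-1 + (-12/15)**2)**2/49 - 3400 = (-12*1/15)**2*(-1 + (-12*1/15)**2)**2/49 - 3400 = (-4/5)**2*(-1 + (-4/5)**2)**2/49 - 3400 = (1/49)*(16/25)*(-1 + 16/25)**2 - 3400 = (1/49)*(16/25)*(-9/25)**2 - 3400 = (1/49)*(16/25)*(81/625) - 3400 = 1296/765625 - 3400 = -2603123704/765625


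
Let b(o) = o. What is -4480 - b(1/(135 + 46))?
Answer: -810881/181 ≈ -4480.0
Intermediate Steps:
-4480 - b(1/(135 + 46)) = -4480 - 1/(135 + 46) = -4480 - 1/181 = -810881/181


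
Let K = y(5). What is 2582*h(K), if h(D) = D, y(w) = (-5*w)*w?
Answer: -322750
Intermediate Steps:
y(w) = -5*w**2
K = -125 (K = -5*5**2 = -5*25 = -125)
2582*h(K) = 2582*(-125) = -322750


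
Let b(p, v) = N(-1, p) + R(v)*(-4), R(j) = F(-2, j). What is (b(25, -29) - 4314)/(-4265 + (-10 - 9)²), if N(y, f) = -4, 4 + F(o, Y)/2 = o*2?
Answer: 2127/1952 ≈ 1.0897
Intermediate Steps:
F(o, Y) = -8 + 4*o (F(o, Y) = -8 + 2*(o*2) = -8 + 2*(2*o) = -8 + 4*o)
R(j) = -16 (R(j) = -8 + 4*(-2) = -8 - 8 = -16)
b(p, v) = 60 (b(p, v) = -4 - 16*(-4) = -4 + 64 = 60)
(b(25, -29) - 4314)/(-4265 + (-10 - 9)²) = (60 - 4314)/(-4265 + (-10 - 9)²) = -4254/(-4265 + (-19)²) = -4254/(-4265 + 361) = -4254/(-3904) = -4254*(-1/3904) = 2127/1952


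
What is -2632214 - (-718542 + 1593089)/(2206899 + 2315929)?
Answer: -11905052055739/4522828 ≈ -2.6322e+6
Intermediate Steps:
-2632214 - (-718542 + 1593089)/(2206899 + 2315929) = -2632214 - 874547/4522828 = -11905052055739/4522828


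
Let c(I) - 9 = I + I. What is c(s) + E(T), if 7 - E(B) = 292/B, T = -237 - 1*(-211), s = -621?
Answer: -15792/13 ≈ -1214.8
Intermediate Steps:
c(I) = 9 + 2*I (c(I) = 9 + (I + I) = 9 + 2*I)
T = -26 (T = -237 + 211 = -26)
E(B) = 7 - 292/B
c(s) + E(T) = (9 + 2*(-621)) + (7 - 292/(-26)) = (9 - 1242) + (7 - 292*(-1/26)) = -1233 + (7 + 146/13) = -1233 + 237/13 = -15792/13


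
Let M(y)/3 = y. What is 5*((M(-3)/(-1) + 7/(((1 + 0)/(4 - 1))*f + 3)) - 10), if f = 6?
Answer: 2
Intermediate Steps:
M(y) = 3*y
5*((M(-3)/(-1) + 7/(((1 + 0)/(4 - 1))*f + 3)) - 10) = 5*(((3*(-3))/(-1) + 7/(((1 + 0)/(4 - 1))*6 + 3)) - 10) = 5*((-9*(-1) + 7/((1/3)*6 + 3)) - 10) = 5*((9 + 7/((1*(⅓))*6 + 3)) - 10) = 5*((9 + 7/((⅓)*6 + 3)) - 10) = 5*((9 + 7/(2 + 3)) - 10) = 5*((9 + 7/5) - 10) = 5*(52/5 - 10) = 5*(⅖) = 2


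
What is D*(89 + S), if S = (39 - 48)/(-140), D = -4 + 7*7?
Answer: 112221/28 ≈ 4007.9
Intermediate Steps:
D = 45 (D = -4 + 49 = 45)
S = 9/140 (S = -9*(-1/140) = 9/140 ≈ 0.064286)
D*(89 + S) = 45*(89 + 9/140) = 45*(12469/140) = 112221/28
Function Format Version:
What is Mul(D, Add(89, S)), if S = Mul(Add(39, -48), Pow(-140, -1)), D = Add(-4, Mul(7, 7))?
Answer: Rational(112221, 28) ≈ 4007.9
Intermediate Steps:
D = 45 (D = Add(-4, 49) = 45)
S = Rational(9, 140) (S = Mul(-9, Rational(-1, 140)) = Rational(9, 140) ≈ 0.064286)
Mul(D, Add(89, S)) = Mul(45, Add(89, Rational(9, 140))) = Mul(45, Rational(12469, 140)) = Rational(112221, 28)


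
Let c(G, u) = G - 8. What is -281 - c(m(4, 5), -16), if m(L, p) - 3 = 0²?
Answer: -276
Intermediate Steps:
m(L, p) = 3 (m(L, p) = 3 + 0² = 3 + 0 = 3)
c(G, u) = -8 + G
-281 - c(m(4, 5), -16) = -281 - (-8 + 3) = -281 - 1*(-5) = -281 + 5 = -276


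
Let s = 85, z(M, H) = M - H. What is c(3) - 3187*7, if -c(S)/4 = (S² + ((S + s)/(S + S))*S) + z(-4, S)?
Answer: -22493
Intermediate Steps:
c(S) = -154 - 4*S² + 2*S (c(S) = -4*((S² + ((S + 85)/(S + S))*S) + (-4 - S)) = -4*((S² + ((85 + S)/((2*S)))*S) + (-4 - S)) = -4*((S² + ((85 + S)*(1/(2*S)))*S) + (-4 - S)) = -4*((S² + ((85 + S)/(2*S))*S) + (-4 - S)) = -4*((S² + (85/2 + S/2)) + (-4 - S)) = -4*((85/2 + S² + S/2) + (-4 - S)) = -4*(77/2 + S² - S/2) = -154 - 4*S² + 2*S)
c(3) - 3187*7 = (-154 - 4*3² + 2*3) - 3187*7 = (-154 - 4*9 + 6) - 1*22309 = (-154 - 36 + 6) - 22309 = -184 - 22309 = -22493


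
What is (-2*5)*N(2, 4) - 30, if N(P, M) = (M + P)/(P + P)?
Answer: -45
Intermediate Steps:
N(P, M) = (M + P)/(2*P) (N(P, M) = (M + P)/((2*P)) = (M + P)*(1/(2*P)) = (M + P)/(2*P))
(-2*5)*N(2, 4) - 30 = (-2*5)*((1/2)*(4 + 2)/2) - 30 = -5*6/2 - 30 = -10*3/2 - 30 = -15 - 30 = -45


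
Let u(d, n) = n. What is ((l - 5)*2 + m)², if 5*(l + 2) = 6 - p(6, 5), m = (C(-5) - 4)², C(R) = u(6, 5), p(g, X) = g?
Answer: 169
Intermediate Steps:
C(R) = 5
m = 1 (m = (5 - 4)² = 1² = 1)
l = -2 (l = -2 + (6 - 1*6)/5 = -2 + (6 - 6)/5 = -2 + (⅕)*0 = -2 + 0 = -2)
((l - 5)*2 + m)² = ((-2 - 5)*2 + 1)² = (-7*2 + 1)² = (-14 + 1)² = (-13)² = 169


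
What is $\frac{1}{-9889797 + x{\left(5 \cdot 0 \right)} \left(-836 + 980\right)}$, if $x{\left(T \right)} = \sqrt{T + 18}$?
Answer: $- \frac{3296599}{32602694775987} - \frac{48 \sqrt{2}}{10867564925329} \approx -1.0112 \cdot 10^{-7}$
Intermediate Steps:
$x{\left(T \right)} = \sqrt{18 + T}$
$\frac{1}{-9889797 + x{\left(5 \cdot 0 \right)} \left(-836 + 980\right)} = \frac{1}{-9889797 + \sqrt{18 + 5 \cdot 0} \left(-836 + 980\right)} = \frac{1}{-9889797 + \sqrt{18 + 0} \cdot 144} = \frac{1}{-9889797 + \sqrt{18} \cdot 144} = \frac{1}{-9889797 + 3 \sqrt{2} \cdot 144} = \frac{1}{-9889797 + 432 \sqrt{2}}$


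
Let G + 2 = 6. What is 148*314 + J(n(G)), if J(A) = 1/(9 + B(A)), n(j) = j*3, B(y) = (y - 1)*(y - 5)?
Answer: 3996593/86 ≈ 46472.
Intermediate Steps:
G = 4 (G = -2 + 6 = 4)
B(y) = (-1 + y)*(-5 + y)
n(j) = 3*j
J(A) = 1/(14 + A² - 6*A) (J(A) = 1/(9 + (5 + A² - 6*A)) = 1/(14 + A² - 6*A))
148*314 + J(n(G)) = 148*314 + 1/(14 + (3*4)² - 18*4) = 46472 + 1/(14 + 12² - 6*12) = 46472 + 1/(14 + 144 - 72) = 46472 + 1/86 = 3996593/86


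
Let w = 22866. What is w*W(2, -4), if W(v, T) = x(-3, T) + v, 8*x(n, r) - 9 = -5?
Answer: 57165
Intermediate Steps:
x(n, r) = 1/2 (x(n, r) = 9/8 + (1/8)*(-5) = 9/8 - 5/8 = 1/2)
W(v, T) = 1/2 + v
w*W(2, -4) = 22866*(1/2 + 2) = 22866*(5/2) = 57165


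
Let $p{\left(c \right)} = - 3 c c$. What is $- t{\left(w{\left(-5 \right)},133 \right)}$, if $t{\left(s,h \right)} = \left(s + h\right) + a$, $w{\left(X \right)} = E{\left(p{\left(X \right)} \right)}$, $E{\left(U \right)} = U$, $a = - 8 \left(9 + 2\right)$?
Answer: $30$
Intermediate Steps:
$p{\left(c \right)} = - 3 c^{2}$
$a = -88$ ($a = \left(-8\right) 11 = -88$)
$w{\left(X \right)} = - 3 X^{2}$
$t{\left(s,h \right)} = -88 + h + s$ ($t{\left(s,h \right)} = \left(s + h\right) - 88 = \left(h + s\right) - 88 = -88 + h + s$)
$- t{\left(w{\left(-5 \right)},133 \right)} = - (-88 + 133 - 3 \left(-5\right)^{2}) = - (-88 + 133 - 75) = \left(-1\right) \left(-30\right) = 30$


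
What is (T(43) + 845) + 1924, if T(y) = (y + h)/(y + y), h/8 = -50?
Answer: 237777/86 ≈ 2764.8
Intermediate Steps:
h = -400 (h = 8*(-50) = -400)
T(y) = (-400 + y)/(2*y) (T(y) = (y - 400)/(y + y) = (-400 + y)/((2*y)) = (-400 + y)*(1/(2*y)) = (-400 + y)/(2*y))
(T(43) + 845) + 1924 = ((½)*(-400 + 43)/43 + 845) + 1924 = ((½)*(1/43)*(-357) + 845) + 1924 = (-357/86 + 845) + 1924 = 72313/86 + 1924 = 237777/86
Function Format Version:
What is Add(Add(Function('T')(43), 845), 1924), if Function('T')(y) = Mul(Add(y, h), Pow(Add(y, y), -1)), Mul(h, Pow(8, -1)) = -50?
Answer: Rational(237777, 86) ≈ 2764.8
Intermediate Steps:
h = -400 (h = Mul(8, -50) = -400)
Function('T')(y) = Mul(Rational(1, 2), Pow(y, -1), Add(-400, y)) (Function('T')(y) = Mul(Add(y, -400), Pow(Add(y, y), -1)) = Mul(Add(-400, y), Pow(Mul(2, y), -1)) = Mul(Add(-400, y), Mul(Rational(1, 2), Pow(y, -1))) = Mul(Rational(1, 2), Pow(y, -1), Add(-400, y)))
Add(Add(Function('T')(43), 845), 1924) = Add(Add(Mul(Rational(1, 2), Pow(43, -1), Add(-400, 43)), 845), 1924) = Add(Add(Mul(Rational(1, 2), Rational(1, 43), -357), 845), 1924) = Add(Add(Rational(-357, 86), 845), 1924) = Add(Rational(72313, 86), 1924) = Rational(237777, 86)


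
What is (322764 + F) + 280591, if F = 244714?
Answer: 848069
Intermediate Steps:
(322764 + F) + 280591 = (322764 + 244714) + 280591 = 567478 + 280591 = 848069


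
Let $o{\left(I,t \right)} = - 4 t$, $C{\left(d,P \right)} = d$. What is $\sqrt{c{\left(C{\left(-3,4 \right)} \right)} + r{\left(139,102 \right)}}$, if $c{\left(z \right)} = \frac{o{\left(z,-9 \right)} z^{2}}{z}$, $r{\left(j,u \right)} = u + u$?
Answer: $4 \sqrt{6} \approx 9.798$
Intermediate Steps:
$r{\left(j,u \right)} = 2 u$
$c{\left(z \right)} = 36 z$ ($c{\left(z \right)} = \frac{\left(-4\right) \left(-9\right) z^{2}}{z} = \frac{36 z^{2}}{z} = 36 z$)
$\sqrt{c{\left(C{\left(-3,4 \right)} \right)} + r{\left(139,102 \right)}} = \sqrt{36 \left(-3\right) + 2 \cdot 102} = \sqrt{-108 + 204} = \sqrt{96} = 4 \sqrt{6}$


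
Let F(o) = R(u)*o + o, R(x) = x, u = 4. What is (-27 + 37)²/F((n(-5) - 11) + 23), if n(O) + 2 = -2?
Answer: 5/2 ≈ 2.5000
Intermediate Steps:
n(O) = -4 (n(O) = -2 - 2 = -4)
F(o) = 5*o (F(o) = 4*o + o = 5*o)
(-27 + 37)²/F((n(-5) - 11) + 23) = (-27 + 37)²/((5*((-4 - 11) + 23))) = 10²/((5*(-15 + 23))) = 100/((5*8)) = 100/40 = 100*(1/40) = 5/2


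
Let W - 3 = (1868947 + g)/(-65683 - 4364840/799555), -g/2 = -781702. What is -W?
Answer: 1032650218/20966681 ≈ 49.252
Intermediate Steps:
g = 1563404 (g = -2*(-781702) = 1563404)
W = -1032650218/20966681 (W = 3 + (1868947 + 1563404)/(-65683 - 4364840/799555) = 3 + 3432351/(-65683 - 4364840*1/799555) = 3 + 3432351/(-65683 - 872968/159911) = 3 + 3432351/(-10504307181/159911) = 3 + 3432351*(-159911/10504307181) = 3 - 1095550261/20966681 = -1032650218/20966681 ≈ -49.252)
-W = -1*(-1032650218/20966681) = 1032650218/20966681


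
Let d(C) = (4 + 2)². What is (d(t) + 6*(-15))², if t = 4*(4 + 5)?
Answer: 2916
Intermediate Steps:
t = 36 (t = 4*9 = 36)
d(C) = 36 (d(C) = 6² = 36)
(d(t) + 6*(-15))² = (36 + 6*(-15))² = (36 - 90)² = (-54)² = 2916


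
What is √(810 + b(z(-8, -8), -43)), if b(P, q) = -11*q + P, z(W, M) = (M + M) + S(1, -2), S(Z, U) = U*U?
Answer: √1271 ≈ 35.651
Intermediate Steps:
S(Z, U) = U²
z(W, M) = 4 + 2*M (z(W, M) = (M + M) + (-2)² = 2*M + 4 = 4 + 2*M)
b(P, q) = P - 11*q
√(810 + b(z(-8, -8), -43)) = √(810 + ((4 + 2*(-8)) - 11*(-43))) = √(810 + ((4 - 16) + 473)) = √(810 + (-12 + 473)) = √(810 + 461) = √1271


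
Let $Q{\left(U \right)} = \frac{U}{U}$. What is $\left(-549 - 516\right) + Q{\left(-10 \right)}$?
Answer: $-1064$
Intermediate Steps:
$Q{\left(U \right)} = 1$
$\left(-549 - 516\right) + Q{\left(-10 \right)} = \left(-549 - 516\right) + 1 = -1065 + 1 = -1064$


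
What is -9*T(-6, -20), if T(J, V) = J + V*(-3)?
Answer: -486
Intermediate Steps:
T(J, V) = J - 3*V
-9*T(-6, -20) = -9*(-6 - 3*(-20)) = -9*(-6 + 60) = -9*54 = -486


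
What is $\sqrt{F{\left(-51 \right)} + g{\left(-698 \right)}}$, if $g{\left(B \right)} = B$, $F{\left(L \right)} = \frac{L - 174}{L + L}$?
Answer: $\frac{i \sqrt{804338}}{34} \approx 26.378 i$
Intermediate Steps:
$F{\left(L \right)} = \frac{-174 + L}{2 L}$
$\sqrt{F{\left(-51 \right)} + g{\left(-698 \right)}} = \sqrt{\frac{-174 - 51}{2 \left(-51\right)} - 698} = \sqrt{\frac{1}{2} \left(- \frac{1}{51}\right) \left(-225\right) - 698} = \sqrt{\frac{75}{34} - 698} = \sqrt{- \frac{23657}{34}} = \frac{i \sqrt{804338}}{34}$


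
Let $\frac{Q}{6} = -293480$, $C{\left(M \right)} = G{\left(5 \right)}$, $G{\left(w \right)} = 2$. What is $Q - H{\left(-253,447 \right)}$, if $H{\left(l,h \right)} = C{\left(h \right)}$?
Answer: $-1760882$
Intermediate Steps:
$C{\left(M \right)} = 2$
$H{\left(l,h \right)} = 2$
$Q = -1760880$ ($Q = 6 \left(-293480\right) = -1760880$)
$Q - H{\left(-253,447 \right)} = -1760880 - 2 = -1760882$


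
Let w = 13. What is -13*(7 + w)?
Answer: -260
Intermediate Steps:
-13*(7 + w) = -13*(7 + 13) = -13*20 = -260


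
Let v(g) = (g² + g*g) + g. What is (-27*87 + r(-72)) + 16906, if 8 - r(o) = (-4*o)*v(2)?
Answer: 11685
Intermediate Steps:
v(g) = g + 2*g² (v(g) = (g² + g²) + g = 2*g² + g = g + 2*g²)
r(o) = 8 + 40*o (r(o) = 8 - (-4*o)*2*(1 + 2*2) = 8 - (-4*o)*2*(1 + 4) = 8 - (-4*o)*2*5 = 8 - (-4*o)*10 = 8 - (-40)*o = 8 + 40*o)
(-27*87 + r(-72)) + 16906 = (-27*87 + (8 + 40*(-72))) + 16906 = (-2349 + (8 - 2880)) + 16906 = (-2349 - 2872) + 16906 = -5221 + 16906 = 11685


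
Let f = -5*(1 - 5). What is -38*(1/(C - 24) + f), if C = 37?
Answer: -9918/13 ≈ -762.92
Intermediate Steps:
f = 20 (f = -5*(-4) = 20)
-38*(1/(C - 24) + f) = -38*(1/(37 - 24) + 20) = -38*(1/13 + 20) = -38*261/13 = -9918/13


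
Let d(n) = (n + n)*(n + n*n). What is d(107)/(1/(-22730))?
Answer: -56210926320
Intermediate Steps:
d(n) = 2*n*(n + n²) (d(n) = (2*n)*(n + n²) = 2*n*(n + n²))
d(107)/(1/(-22730)) = (2*107²*(1 + 107))/(1/(-22730)) = (2*11449*108)/(-1/22730) = 2472984*(-22730) = -56210926320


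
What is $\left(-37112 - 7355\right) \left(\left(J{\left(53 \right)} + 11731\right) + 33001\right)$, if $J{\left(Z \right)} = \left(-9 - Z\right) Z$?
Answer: $-1842979282$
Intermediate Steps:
$J{\left(Z \right)} = Z \left(-9 - Z\right)$
$\left(-37112 - 7355\right) \left(\left(J{\left(53 \right)} + 11731\right) + 33001\right) = \left(-37112 - 7355\right) \left(\left(\left(-1\right) 53 \left(9 + 53\right) + 11731\right) + 33001\right) = - 44467 \left(\left(\left(-1\right) 53 \cdot 62 + 11731\right) + 33001\right) = - 44467 \left(\left(-3286 + 11731\right) + 33001\right) = - 44467 \left(8445 + 33001\right) = \left(-44467\right) 41446 = -1842979282$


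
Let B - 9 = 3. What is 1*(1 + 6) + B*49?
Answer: 595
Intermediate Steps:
B = 12 (B = 9 + 3 = 12)
1*(1 + 6) + B*49 = 1*(1 + 6) + 12*49 = 1*7 + 588 = 7 + 588 = 595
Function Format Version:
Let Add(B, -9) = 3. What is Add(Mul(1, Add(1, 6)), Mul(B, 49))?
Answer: 595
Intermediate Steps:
B = 12 (B = Add(9, 3) = 12)
Add(Mul(1, Add(1, 6)), Mul(B, 49)) = Add(Mul(1, Add(1, 6)), Mul(12, 49)) = Add(Mul(1, 7), 588) = Add(7, 588) = 595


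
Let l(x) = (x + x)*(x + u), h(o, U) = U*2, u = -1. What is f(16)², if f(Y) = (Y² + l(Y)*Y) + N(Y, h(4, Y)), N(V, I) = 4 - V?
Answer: 62789776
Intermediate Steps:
h(o, U) = 2*U
l(x) = 2*x*(-1 + x) (l(x) = (x + x)*(x - 1) = (2*x)*(-1 + x) = 2*x*(-1 + x))
f(Y) = 4 + Y² - Y + 2*Y²*(-1 + Y) (f(Y) = (Y² + (2*Y*(-1 + Y))*Y) + (4 - Y) = (Y² + 2*Y²*(-1 + Y)) + (4 - Y) = 4 + Y² - Y + 2*Y²*(-1 + Y))
f(16)² = (4 - 1*16 - 1*16² + 2*16³)² = (4 - 16 - 1*256 + 2*4096)² = (4 - 16 - 256 + 8192)² = 7924² = 62789776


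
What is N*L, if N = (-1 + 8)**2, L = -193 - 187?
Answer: -18620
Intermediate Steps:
L = -380
N = 49 (N = 7**2 = 49)
N*L = 49*(-380) = -18620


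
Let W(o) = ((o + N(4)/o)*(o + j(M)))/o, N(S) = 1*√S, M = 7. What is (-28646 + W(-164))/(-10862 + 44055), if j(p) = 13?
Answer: -387262207/446379464 ≈ -0.86756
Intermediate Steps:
N(S) = √S
W(o) = (13 + o)*(o + 2/o)/o (W(o) = ((o + √4/o)*(o + 13))/o = ((o + 2/o)*(13 + o))/o = ((13 + o)*(o + 2/o))/o = (13 + o)*(o + 2/o)/o)
(-28646 + W(-164))/(-10862 + 44055) = (-28646 + (13 - 164 + 2/(-164) + 26/(-164)²))/(-10862 + 44055) = (-28646 + (13 - 164 + 2*(-1/164) + 26*(1/26896)))/33193 = (-28646 + (13 - 164 - 1/82 + 13/13448))*(1/33193) = (-28646 - 2030799/13448)*(1/33193) = -387262207/13448*1/33193 = -387262207/446379464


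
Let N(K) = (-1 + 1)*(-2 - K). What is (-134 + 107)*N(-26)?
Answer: 0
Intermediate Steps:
N(K) = 0 (N(K) = 0*(-2 - K) = 0)
(-134 + 107)*N(-26) = (-134 + 107)*0 = -27*0 = 0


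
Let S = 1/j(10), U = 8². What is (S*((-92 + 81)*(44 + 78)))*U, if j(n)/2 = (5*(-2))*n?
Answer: 10736/25 ≈ 429.44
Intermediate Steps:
j(n) = -20*n (j(n) = 2*((5*(-2))*n) = 2*(-10*n) = -20*n)
U = 64
S = -1/200 (S = 1/(-20*10) = 1/(-200) = -1/200 ≈ -0.0050000)
(S*((-92 + 81)*(44 + 78)))*U = -(-92 + 81)*(44 + 78)/200*64 = -(-11)*122/200*64 = -1/200*(-1342)*64 = (671/100)*64 = 10736/25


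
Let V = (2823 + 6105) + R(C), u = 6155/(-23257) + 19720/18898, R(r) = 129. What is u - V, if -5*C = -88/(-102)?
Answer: -1990153438976/219755393 ≈ -9056.2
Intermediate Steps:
C = -44/255 (C = -(-88)/(5*(-102)) = -(-88)*(-1)/(5*102) = -⅕*44/51 = -44/255 ≈ -0.17255)
u = 171155425/219755393 (u = 6155*(-1/23257) + 19720*(1/18898) = -6155/23257 + 9860/9449 = 171155425/219755393 ≈ 0.77884)
V = 9057 (V = (2823 + 6105) + 129 = 8928 + 129 = 9057)
u - V = 171155425/219755393 - 1*9057 = 171155425/219755393 - 9057 = -1990153438976/219755393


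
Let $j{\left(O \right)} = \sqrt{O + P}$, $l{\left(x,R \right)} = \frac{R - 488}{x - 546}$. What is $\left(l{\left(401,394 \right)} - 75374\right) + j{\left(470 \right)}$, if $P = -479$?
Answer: $- \frac{10929136}{145} + 3 i \approx -75373.0 + 3.0 i$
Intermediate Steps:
$l{\left(x,R \right)} = \frac{-488 + R}{-546 + x}$
$j{\left(O \right)} = \sqrt{-479 + O}$ ($j{\left(O \right)} = \sqrt{O - 479} = \sqrt{-479 + O}$)
$\left(l{\left(401,394 \right)} - 75374\right) + j{\left(470 \right)} = \left(\frac{-488 + 394}{-546 + 401} - 75374\right) + \sqrt{-479 + 470} = \left(\frac{1}{-145} \left(-94\right) - 75374\right) + \sqrt{-9} = \left(\left(- \frac{1}{145}\right) \left(-94\right) - 75374\right) + 3 i = \left(\frac{94}{145} - 75374\right) + 3 i = - \frac{10929136}{145} + 3 i$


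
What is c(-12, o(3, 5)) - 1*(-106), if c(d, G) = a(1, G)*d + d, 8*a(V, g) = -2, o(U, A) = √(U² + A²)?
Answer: 97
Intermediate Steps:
o(U, A) = √(A² + U²)
a(V, g) = -¼ (a(V, g) = (⅛)*(-2) = -¼)
c(d, G) = 3*d/4 (c(d, G) = -d/4 + d = 3*d/4)
c(-12, o(3, 5)) - 1*(-106) = (¾)*(-12) - 1*(-106) = -9 + 106 = 97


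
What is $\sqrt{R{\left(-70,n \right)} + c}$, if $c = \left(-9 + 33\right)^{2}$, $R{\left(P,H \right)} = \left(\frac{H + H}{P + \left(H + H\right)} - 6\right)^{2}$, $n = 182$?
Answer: $\frac{4 \sqrt{16501}}{21} \approx 24.468$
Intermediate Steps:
$R{\left(P,H \right)} = \left(-6 + \frac{2 H}{P + 2 H}\right)^{2}$ ($R{\left(P,H \right)} = \left(\frac{2 H}{P + 2 H} - 6\right)^{2} = \left(-6 + \frac{2 H}{P + 2 H}\right)^{2}$)
$c = 576$ ($c = 24^{2} = 576$)
$\sqrt{R{\left(-70,n \right)} + c} = \sqrt{\frac{4 \left(3 \left(-70\right) + 5 \cdot 182\right)^{2}}{\left(-70 + 2 \cdot 182\right)^{2}} + 576} = \sqrt{\frac{4 \left(-210 + 910\right)^{2}}{\left(-70 + 364\right)^{2}} + 576} = \sqrt{\frac{4 \cdot 700^{2}}{86436} + 576} = \sqrt{4 \cdot \frac{1}{86436} \cdot 490000 + 576} = \sqrt{\frac{10000}{441} + 576} = \sqrt{\frac{264016}{441}} = \frac{4 \sqrt{16501}}{21}$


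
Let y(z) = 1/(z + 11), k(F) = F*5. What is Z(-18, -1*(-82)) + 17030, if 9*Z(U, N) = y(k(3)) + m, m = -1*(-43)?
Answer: 1328713/78 ≈ 17035.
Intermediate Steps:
k(F) = 5*F
m = 43
y(z) = 1/(11 + z)
Z(U, N) = 373/78 (Z(U, N) = (1/(11 + 5*3) + 43)/9 = (1/(11 + 15) + 43)/9 = (1/26 + 43)/9 = (⅑)*(1119/26) = 373/78)
Z(-18, -1*(-82)) + 17030 = 373/78 + 17030 = 1328713/78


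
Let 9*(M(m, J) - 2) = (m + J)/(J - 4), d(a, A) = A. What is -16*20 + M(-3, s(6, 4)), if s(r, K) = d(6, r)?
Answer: -1907/6 ≈ -317.83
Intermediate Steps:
s(r, K) = r
M(m, J) = 2 + (J + m)/(9*(-4 + J)) (M(m, J) = 2 + ((m + J)/(J - 4))/9 = 2 + ((J + m)/(-4 + J))/9 = 2 + (J + m)/(9*(-4 + J)))
-16*20 + M(-3, s(6, 4)) = -16*20 + (-72 - 3 + 19*6)/(9*(-4 + 6)) = -320 + (⅑)*(-72 - 3 + 114)/2 = -320 + (⅑)*(½)*39 = -320 + 13/6 = -1907/6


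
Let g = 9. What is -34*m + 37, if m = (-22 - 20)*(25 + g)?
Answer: 48589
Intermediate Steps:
m = -1428 (m = (-22 - 20)*(25 + 9) = -42*34 = -1428)
-34*m + 37 = -34*(-1428) + 37 = 48552 + 37 = 48589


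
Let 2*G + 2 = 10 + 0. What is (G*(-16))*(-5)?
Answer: 320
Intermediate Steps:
G = 4 (G = -1 + (10 + 0)/2 = -1 + (½)*10 = -1 + 5 = 4)
(G*(-16))*(-5) = (4*(-16))*(-5) = -64*(-5) = 320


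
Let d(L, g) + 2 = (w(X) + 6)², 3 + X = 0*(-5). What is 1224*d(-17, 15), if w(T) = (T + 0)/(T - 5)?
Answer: 378369/8 ≈ 47296.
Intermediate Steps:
X = -3 (X = -3 + 0*(-5) = -3 + 0 = -3)
w(T) = T/(-5 + T)
d(L, g) = 2473/64 (d(L, g) = -2 + (-3/(-5 - 3) + 6)² = -2 + (-3/(-8) + 6)² = -2 + (-3*(-⅛) + 6)² = -2 + (3/8 + 6)² = -2 + (51/8)² = -2 + 2601/64 = 2473/64)
1224*d(-17, 15) = 1224*(2473/64) = 378369/8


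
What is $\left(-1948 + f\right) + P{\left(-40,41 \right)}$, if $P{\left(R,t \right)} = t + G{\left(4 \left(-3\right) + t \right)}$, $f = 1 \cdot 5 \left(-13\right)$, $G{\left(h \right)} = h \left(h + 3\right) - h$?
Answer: $-1073$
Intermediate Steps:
$G{\left(h \right)} = - h + h \left(3 + h\right)$ ($G{\left(h \right)} = h \left(3 + h\right) - h = - h + h \left(3 + h\right)$)
$f = -65$ ($f = 5 \left(-13\right) = -65$)
$P{\left(R,t \right)} = t + \left(-12 + t\right) \left(-10 + t\right)$ ($P{\left(R,t \right)} = t + \left(4 \left(-3\right) + t\right) \left(2 + \left(4 \left(-3\right) + t\right)\right) = t + \left(-12 + t\right) \left(2 + \left(-12 + t\right)\right) = t + \left(-12 + t\right) \left(-10 + t\right)$)
$\left(-1948 + f\right) + P{\left(-40,41 \right)} = \left(-1948 - 65\right) + \left(41 + \left(-12 + 41\right) \left(-10 + 41\right)\right) = -2013 + \left(41 + 29 \cdot 31\right) = -2013 + \left(41 + 899\right) = -2013 + 940 = -1073$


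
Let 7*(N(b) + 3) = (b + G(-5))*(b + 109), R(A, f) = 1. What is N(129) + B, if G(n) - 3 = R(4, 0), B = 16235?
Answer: 20754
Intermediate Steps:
G(n) = 4 (G(n) = 3 + 1 = 4)
N(b) = -3 + (4 + b)*(109 + b)/7 (N(b) = -3 + ((b + 4)*(b + 109))/7 = -3 + ((4 + b)*(109 + b))/7 = -3 + (4 + b)*(109 + b)/7)
N(129) + B = (415/7 + (⅐)*129² + (113/7)*129) + 16235 = (415/7 + (⅐)*16641 + 14577/7) + 16235 = (415/7 + 16641/7 + 14577/7) + 16235 = 4519 + 16235 = 20754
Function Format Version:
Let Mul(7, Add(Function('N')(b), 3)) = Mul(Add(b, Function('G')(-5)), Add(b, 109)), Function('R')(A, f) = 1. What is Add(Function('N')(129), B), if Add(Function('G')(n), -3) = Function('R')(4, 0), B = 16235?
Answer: 20754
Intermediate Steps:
Function('G')(n) = 4 (Function('G')(n) = Add(3, 1) = 4)
Function('N')(b) = Add(-3, Mul(Rational(1, 7), Add(4, b), Add(109, b))) (Function('N')(b) = Add(-3, Mul(Rational(1, 7), Mul(Add(b, 4), Add(b, 109)))) = Add(-3, Mul(Rational(1, 7), Mul(Add(4, b), Add(109, b)))) = Add(-3, Mul(Rational(1, 7), Add(4, b), Add(109, b))))
Add(Function('N')(129), B) = Add(Add(Rational(415, 7), Mul(Rational(1, 7), Pow(129, 2)), Mul(Rational(113, 7), 129)), 16235) = Add(Add(Rational(415, 7), Mul(Rational(1, 7), 16641), Rational(14577, 7)), 16235) = Add(Add(Rational(415, 7), Rational(16641, 7), Rational(14577, 7)), 16235) = Add(4519, 16235) = 20754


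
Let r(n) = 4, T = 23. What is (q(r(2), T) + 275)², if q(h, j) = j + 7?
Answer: 93025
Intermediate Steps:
q(h, j) = 7 + j
(q(r(2), T) + 275)² = ((7 + 23) + 275)² = (30 + 275)² = 305² = 93025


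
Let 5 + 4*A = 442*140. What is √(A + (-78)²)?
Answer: 3*√9579/2 ≈ 146.81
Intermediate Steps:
A = 61875/4 (A = -5/4 + (442*140)/4 = -5/4 + (¼)*61880 = -5/4 + 15470 = 61875/4 ≈ 15469.)
√(A + (-78)²) = √(61875/4 + (-78)²) = √(61875/4 + 6084) = √(86211/4) = 3*√9579/2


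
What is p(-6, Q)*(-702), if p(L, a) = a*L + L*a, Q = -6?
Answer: -50544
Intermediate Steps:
p(L, a) = 2*L*a (p(L, a) = L*a + L*a = 2*L*a)
p(-6, Q)*(-702) = (2*(-6)*(-6))*(-702) = 72*(-702) = -50544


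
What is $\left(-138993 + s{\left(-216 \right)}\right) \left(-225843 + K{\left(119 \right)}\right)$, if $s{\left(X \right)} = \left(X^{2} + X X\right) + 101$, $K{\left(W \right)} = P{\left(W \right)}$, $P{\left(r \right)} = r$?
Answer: $10288499920$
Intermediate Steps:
$K{\left(W \right)} = W$
$s{\left(X \right)} = 101 + 2 X^{2}$ ($s{\left(X \right)} = \left(X^{2} + X^{2}\right) + 101 = 2 X^{2} + 101 = 101 + 2 X^{2}$)
$\left(-138993 + s{\left(-216 \right)}\right) \left(-225843 + K{\left(119 \right)}\right) = \left(-138993 + \left(101 + 2 \left(-216\right)^{2}\right)\right) \left(-225843 + 119\right) = \left(-138993 + \left(101 + 2 \cdot 46656\right)\right) \left(-225724\right) = \left(-138993 + \left(101 + 93312\right)\right) \left(-225724\right) = \left(-138993 + 93413\right) \left(-225724\right) = \left(-45580\right) \left(-225724\right) = 10288499920$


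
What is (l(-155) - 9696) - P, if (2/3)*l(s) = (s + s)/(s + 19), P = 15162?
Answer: -3380223/136 ≈ -24855.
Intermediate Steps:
l(s) = 3*s/(19 + s) (l(s) = 3*((s + s)/(s + 19))/2 = 3*((2*s)/(19 + s))/2 = 3*(2*s/(19 + s))/2 = 3*s/(19 + s))
(l(-155) - 9696) - P = (3*(-155)/(19 - 155) - 9696) - 1*15162 = (3*(-155)/(-136) - 9696) - 15162 = (3*(-155)*(-1/136) - 9696) - 15162 = (465/136 - 9696) - 15162 = -1318191/136 - 15162 = -3380223/136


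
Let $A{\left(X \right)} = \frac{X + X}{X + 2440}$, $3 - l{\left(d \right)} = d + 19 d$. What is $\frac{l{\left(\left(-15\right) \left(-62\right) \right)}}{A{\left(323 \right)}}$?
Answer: $- \frac{51383511}{646} \approx -79541.0$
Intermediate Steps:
$l{\left(d \right)} = 3 - 20 d$ ($l{\left(d \right)} = 3 - \left(d + 19 d\right) = 3 - 20 d$)
$A{\left(X \right)} = \frac{2 X}{2440 + X}$
$\frac{l{\left(\left(-15\right) \left(-62\right) \right)}}{A{\left(323 \right)}} = \frac{3 - 20 \left(\left(-15\right) \left(-62\right)\right)}{2 \cdot 323 \frac{1}{2440 + 323}} = \frac{3 - 18600}{2 \cdot 323 \cdot \frac{1}{2763}} = - \frac{18597}{\frac{646}{2763}} = \left(-18597\right) \frac{2763}{646} = - \frac{51383511}{646}$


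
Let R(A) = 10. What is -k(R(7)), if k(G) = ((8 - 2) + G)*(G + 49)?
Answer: -944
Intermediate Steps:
k(G) = (6 + G)*(49 + G)
-k(R(7)) = -(294 + 10² + 55*10) = -(294 + 100 + 550) = -1*944 = -944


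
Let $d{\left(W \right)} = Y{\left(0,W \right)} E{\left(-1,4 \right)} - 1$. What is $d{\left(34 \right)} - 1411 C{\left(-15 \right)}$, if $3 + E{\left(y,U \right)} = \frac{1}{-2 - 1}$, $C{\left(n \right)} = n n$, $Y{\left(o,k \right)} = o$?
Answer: $-317476$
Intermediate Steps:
$C{\left(n \right)} = n^{2}$
$E{\left(y,U \right)} = - \frac{10}{3}$ ($E{\left(y,U \right)} = -3 + \frac{1}{-2 - 1} = -3 + \frac{1}{-3} = -3 - \frac{1}{3} = - \frac{10}{3}$)
$d{\left(W \right)} = -1$ ($d{\left(W \right)} = 0 \left(- \frac{10}{3}\right) - 1 = 0 - 1 = -1$)
$d{\left(34 \right)} - 1411 C{\left(-15 \right)} = -1 - 1411 \left(-15\right)^{2} = -1 - 317475 = -317476$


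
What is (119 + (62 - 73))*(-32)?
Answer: -3456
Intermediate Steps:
(119 + (62 - 73))*(-32) = (119 - 11)*(-32) = 108*(-32) = -3456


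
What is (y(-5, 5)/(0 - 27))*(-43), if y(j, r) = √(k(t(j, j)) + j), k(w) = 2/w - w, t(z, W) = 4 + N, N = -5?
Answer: 43*I*√6/27 ≈ 3.901*I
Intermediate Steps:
t(z, W) = -1 (t(z, W) = 4 - 5 = -1)
k(w) = -w + 2/w
y(j, r) = √(-1 + j) (y(j, r) = √((-1*(-1) + 2/(-1)) + j) = √((1 + 2*(-1)) + j) = √((1 - 2) + j) = √(-1 + j))
(y(-5, 5)/(0 - 27))*(-43) = (√(-1 - 5)/(0 - 27))*(-43) = (√(-6)/(-27))*(-43) = ((I*√6)*(-1/27))*(-43) = -I*√6/27*(-43) = 43*I*√6/27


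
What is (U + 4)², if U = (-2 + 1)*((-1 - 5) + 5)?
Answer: 25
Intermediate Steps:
U = 1 (U = -(-6 + 5) = -1*(-1) = 1)
(U + 4)² = (1 + 4)² = 5² = 25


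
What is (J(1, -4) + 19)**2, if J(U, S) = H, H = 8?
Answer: 729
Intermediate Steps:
J(U, S) = 8
(J(1, -4) + 19)**2 = (8 + 19)**2 = 27**2 = 729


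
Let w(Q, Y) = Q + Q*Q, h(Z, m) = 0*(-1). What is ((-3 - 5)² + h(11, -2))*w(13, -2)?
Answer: 11648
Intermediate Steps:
h(Z, m) = 0
w(Q, Y) = Q + Q²
((-3 - 5)² + h(11, -2))*w(13, -2) = ((-3 - 5)² + 0)*(13*(1 + 13)) = ((-8)² + 0)*(13*14) = (64 + 0)*182 = 64*182 = 11648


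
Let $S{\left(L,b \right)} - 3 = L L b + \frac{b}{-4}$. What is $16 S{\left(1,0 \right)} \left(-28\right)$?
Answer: $-1344$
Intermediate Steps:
$S{\left(L,b \right)} = 3 - \frac{b}{4} + b L^{2}$ ($S{\left(L,b \right)} = 3 + \left(L L b + \frac{b}{-4}\right) = 3 + \left(L^{2} b + b \left(- \frac{1}{4}\right)\right) = 3 + \left(b L^{2} - \frac{b}{4}\right) = 3 + \left(- \frac{b}{4} + b L^{2}\right) = 3 - \frac{b}{4} + b L^{2}$)
$16 S{\left(1,0 \right)} \left(-28\right) = 16 \left(3 - 0 + 0 \cdot 1^{2}\right) \left(-28\right) = 16 \left(3 + 0 + 0 \cdot 1\right) \left(-28\right) = 16 \left(3 + 0 + 0\right) \left(-28\right) = 16 \cdot 3 \left(-28\right) = 48 \left(-28\right) = -1344$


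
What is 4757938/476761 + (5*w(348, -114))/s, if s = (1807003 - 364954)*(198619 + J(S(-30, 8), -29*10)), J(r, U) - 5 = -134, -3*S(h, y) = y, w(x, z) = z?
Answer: 45395852177361787/4548813348187787 ≈ 9.9797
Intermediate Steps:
S(h, y) = -y/3
J(r, U) = -129 (J(r, U) = 5 - 134 = -129)
s = 286232306010 (s = (1807003 - 364954)*(198619 - 129) = 1442049*198490 = 286232306010)
4757938/476761 + (5*w(348, -114))/s = 4757938/476761 + (5*(-114))/286232306010 = 4757938*(1/476761) - 570*1/286232306010 = 4757938/476761 - 19/9541076867 = 45395852177361787/4548813348187787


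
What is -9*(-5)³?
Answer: 1125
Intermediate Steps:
-9*(-5)³ = -9*(-125) = 1125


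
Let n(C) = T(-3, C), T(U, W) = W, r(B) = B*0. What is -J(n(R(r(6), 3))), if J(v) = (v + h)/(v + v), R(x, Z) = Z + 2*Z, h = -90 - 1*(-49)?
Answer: 16/9 ≈ 1.7778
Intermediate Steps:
r(B) = 0
h = -41 (h = -90 + 49 = -41)
R(x, Z) = 3*Z
n(C) = C
J(v) = (-41 + v)/(2*v) (J(v) = (v - 41)/(v + v) = (-41 + v)/((2*v)) = (-41 + v)*(1/(2*v)) = (-41 + v)/(2*v))
-J(n(R(r(6), 3))) = -(-41 + 3*3)/(2*(3*3)) = -(-41 + 9)/(2*9) = -(-32)/(2*9) = -1*(-16/9) = 16/9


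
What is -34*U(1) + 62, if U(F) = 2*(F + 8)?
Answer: -550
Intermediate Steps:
U(F) = 16 + 2*F (U(F) = 2*(8 + F) = 16 + 2*F)
-34*U(1) + 62 = -34*(16 + 2*1) + 62 = -34*(16 + 2) + 62 = -34*18 + 62 = -612 + 62 = -550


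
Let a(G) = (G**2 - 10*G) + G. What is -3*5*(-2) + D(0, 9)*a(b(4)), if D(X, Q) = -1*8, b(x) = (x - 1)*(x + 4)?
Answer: -2850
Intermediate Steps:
b(x) = (-1 + x)*(4 + x)
a(G) = G**2 - 9*G
D(X, Q) = -8
-3*5*(-2) + D(0, 9)*a(b(4)) = -3*5*(-2) - 8*(-4 + 4**2 + 3*4)*(-9 + (-4 + 4**2 + 3*4)) = -15*(-2) - 8*(-4 + 16 + 12)*(-9 + (-4 + 16 + 12)) = 30 - 192*(-9 + 24) = 30 - 192*15 = 30 - 8*360 = 30 - 2880 = -2850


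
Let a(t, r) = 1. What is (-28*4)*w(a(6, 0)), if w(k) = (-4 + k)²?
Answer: -1008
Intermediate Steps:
(-28*4)*w(a(6, 0)) = (-28*4)*(-4 + 1)² = -112*(-3)² = -112*9 = -1008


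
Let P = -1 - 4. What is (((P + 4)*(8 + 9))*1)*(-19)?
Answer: 323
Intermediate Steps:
P = -5
(((P + 4)*(8 + 9))*1)*(-19) = (((-5 + 4)*(8 + 9))*1)*(-19) = (-1*17*1)*(-19) = -17*1*(-19) = -17*(-19) = 323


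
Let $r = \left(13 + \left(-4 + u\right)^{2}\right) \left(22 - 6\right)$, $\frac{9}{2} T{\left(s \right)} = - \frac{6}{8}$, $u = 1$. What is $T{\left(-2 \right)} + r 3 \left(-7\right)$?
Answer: $- \frac{44353}{6} \approx -7392.2$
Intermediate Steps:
$T{\left(s \right)} = - \frac{1}{6}$ ($T{\left(s \right)} = \frac{2 \left(- \frac{6}{8}\right)}{9} = \frac{2 \left(\left(-6\right) \frac{1}{8}\right)}{9} = \frac{2}{9} \left(- \frac{3}{4}\right) = - \frac{1}{6}$)
$r = 352$ ($r = \left(13 + \left(-4 + 1\right)^{2}\right) \left(22 - 6\right) = \left(13 + \left(-3\right)^{2}\right) 16 = \left(13 + 9\right) 16 = 22 \cdot 16 = 352$)
$T{\left(-2 \right)} + r 3 \left(-7\right) = - \frac{1}{6} + 352 \cdot 3 \left(-7\right) = - \frac{1}{6} + 352 \left(-21\right) = - \frac{1}{6} - 7392 = - \frac{44353}{6}$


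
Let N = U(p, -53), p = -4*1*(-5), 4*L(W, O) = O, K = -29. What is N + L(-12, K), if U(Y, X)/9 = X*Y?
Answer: -38189/4 ≈ -9547.3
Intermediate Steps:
L(W, O) = O/4
p = 20 (p = -4*(-5) = 20)
U(Y, X) = 9*X*Y (U(Y, X) = 9*(X*Y) = 9*X*Y)
N = -9540 (N = 9*(-53)*20 = -9540)
N + L(-12, K) = -9540 + (1/4)*(-29) = -9540 - 29/4 = -38189/4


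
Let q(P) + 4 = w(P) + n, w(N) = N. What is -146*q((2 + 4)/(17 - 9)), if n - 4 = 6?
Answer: -1971/2 ≈ -985.50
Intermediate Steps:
n = 10 (n = 4 + 6 = 10)
q(P) = 6 + P (q(P) = -4 + (P + 10) = -4 + (10 + P) = 6 + P)
-146*q((2 + 4)/(17 - 9)) = -146*(6 + (2 + 4)/(17 - 9)) = -146*(6 + 6/8) = -146*(6 + 6*(⅛)) = -146*(6 + ¾) = -146*27/4 = -1971/2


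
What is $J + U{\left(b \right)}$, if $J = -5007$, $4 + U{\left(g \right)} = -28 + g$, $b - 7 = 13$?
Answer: $-5019$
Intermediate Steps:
$b = 20$ ($b = 7 + 13 = 20$)
$U{\left(g \right)} = -32 + g$ ($U{\left(g \right)} = -4 + \left(-28 + g\right) = -32 + g$)
$J + U{\left(b \right)} = -5007 + \left(-32 + 20\right) = -5007 - 12 = -5019$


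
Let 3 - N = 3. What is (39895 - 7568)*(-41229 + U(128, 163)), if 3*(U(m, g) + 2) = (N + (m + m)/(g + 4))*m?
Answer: -666710851901/501 ≈ -1.3308e+9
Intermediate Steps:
N = 0 (N = 3 - 1*3 = 3 - 3 = 0)
U(m, g) = -2 + 2*m**2/(3*(4 + g)) (U(m, g) = -2 + ((0 + (m + m)/(g + 4))*m)/3 = -2 + ((0 + (2*m)/(4 + g))*m)/3 = -2 + ((0 + 2*m/(4 + g))*m)/3 = -2 + ((2*m/(4 + g))*m)/3 = -2 + (2*m**2/(4 + g))/3 = -2 + 2*m**2/(3*(4 + g)))
(39895 - 7568)*(-41229 + U(128, 163)) = (39895 - 7568)*(-41229 + 2*(-12 + 128**2 - 3*163)/(3*(4 + 163))) = 32327*(-41229 + (2/3)*(-12 + 16384 - 489)/167) = 32327*(-41229 + (2/3)*(1/167)*15883) = 32327*(-41229 + 31766/501) = 32327*(-20623963/501) = -666710851901/501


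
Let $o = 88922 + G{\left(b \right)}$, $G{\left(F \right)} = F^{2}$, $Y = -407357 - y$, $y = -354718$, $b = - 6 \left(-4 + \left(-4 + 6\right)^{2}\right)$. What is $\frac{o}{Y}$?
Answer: $- \frac{88922}{52639} \approx -1.6893$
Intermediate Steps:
$b = 0$ ($b = - 6 \left(-4 + 2^{2}\right) = - 6 \left(-4 + 4\right) = \left(-6\right) 0 = 0$)
$Y = -52639$ ($Y = -407357 - -354718 = -407357 + 354718 = -52639$)
$o = 88922$ ($o = 88922 + 0^{2} = 88922 + 0 = 88922$)
$\frac{o}{Y} = \frac{88922}{-52639} = 88922 \left(- \frac{1}{52639}\right) = - \frac{88922}{52639}$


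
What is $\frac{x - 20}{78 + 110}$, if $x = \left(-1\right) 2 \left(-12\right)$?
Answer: $\frac{1}{47} \approx 0.021277$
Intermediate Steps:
$x = 24$ ($x = \left(-2\right) \left(-12\right) = 24$)
$\frac{x - 20}{78 + 110} = \frac{24 - 20}{78 + 110} = \frac{4}{188} = 4 \cdot \frac{1}{188} = \frac{1}{47}$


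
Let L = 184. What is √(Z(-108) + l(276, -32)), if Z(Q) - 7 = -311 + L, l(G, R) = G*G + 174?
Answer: 33*√70 ≈ 276.10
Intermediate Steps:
l(G, R) = 174 + G² (l(G, R) = G² + 174 = 174 + G²)
Z(Q) = -120 (Z(Q) = 7 + (-311 + 184) = 7 - 127 = -120)
√(Z(-108) + l(276, -32)) = √(-120 + (174 + 276²)) = √(-120 + (174 + 76176)) = √(-120 + 76350) = √76230 = 33*√70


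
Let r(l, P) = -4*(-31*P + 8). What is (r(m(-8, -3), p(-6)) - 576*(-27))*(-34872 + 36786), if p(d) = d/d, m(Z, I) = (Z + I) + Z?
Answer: 29942616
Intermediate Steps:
m(Z, I) = I + 2*Z (m(Z, I) = (I + Z) + Z = I + 2*Z)
p(d) = 1
r(l, P) = -32 + 124*P (r(l, P) = -4*(8 - 31*P) = -32 + 124*P)
(r(m(-8, -3), p(-6)) - 576*(-27))*(-34872 + 36786) = ((-32 + 124*1) - 576*(-27))*(-34872 + 36786) = ((-32 + 124) + 15552)*1914 = (92 + 15552)*1914 = 15644*1914 = 29942616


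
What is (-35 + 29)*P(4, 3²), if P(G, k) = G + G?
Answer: -48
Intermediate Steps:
P(G, k) = 2*G
(-35 + 29)*P(4, 3²) = (-35 + 29)*(2*4) = -6*8 = -48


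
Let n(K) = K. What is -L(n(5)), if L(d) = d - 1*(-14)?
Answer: -19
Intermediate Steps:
L(d) = 14 + d (L(d) = d + 14 = 14 + d)
-L(n(5)) = -(14 + 5) = -1*19 = -19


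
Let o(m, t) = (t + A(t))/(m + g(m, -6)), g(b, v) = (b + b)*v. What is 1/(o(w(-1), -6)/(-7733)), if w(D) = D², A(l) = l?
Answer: -85063/12 ≈ -7088.6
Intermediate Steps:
g(b, v) = 2*b*v (g(b, v) = (2*b)*v = 2*b*v)
o(m, t) = -2*t/(11*m) (o(m, t) = (t + t)/(m + 2*m*(-6)) = (2*t)/(m - 12*m) = (2*t)/((-11*m)) = (2*t)*(-1/(11*m)) = -2*t/(11*m))
1/(o(w(-1), -6)/(-7733)) = 1/(-2/11*(-6)/(-1)²/(-7733)) = 1/(-2/11*(-6)/1*(-1/7733)) = 1/(-2/11*(-6)*1*(-1/7733)) = 1/((12/11)*(-1/7733)) = 1/(-12/85063) = -85063/12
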